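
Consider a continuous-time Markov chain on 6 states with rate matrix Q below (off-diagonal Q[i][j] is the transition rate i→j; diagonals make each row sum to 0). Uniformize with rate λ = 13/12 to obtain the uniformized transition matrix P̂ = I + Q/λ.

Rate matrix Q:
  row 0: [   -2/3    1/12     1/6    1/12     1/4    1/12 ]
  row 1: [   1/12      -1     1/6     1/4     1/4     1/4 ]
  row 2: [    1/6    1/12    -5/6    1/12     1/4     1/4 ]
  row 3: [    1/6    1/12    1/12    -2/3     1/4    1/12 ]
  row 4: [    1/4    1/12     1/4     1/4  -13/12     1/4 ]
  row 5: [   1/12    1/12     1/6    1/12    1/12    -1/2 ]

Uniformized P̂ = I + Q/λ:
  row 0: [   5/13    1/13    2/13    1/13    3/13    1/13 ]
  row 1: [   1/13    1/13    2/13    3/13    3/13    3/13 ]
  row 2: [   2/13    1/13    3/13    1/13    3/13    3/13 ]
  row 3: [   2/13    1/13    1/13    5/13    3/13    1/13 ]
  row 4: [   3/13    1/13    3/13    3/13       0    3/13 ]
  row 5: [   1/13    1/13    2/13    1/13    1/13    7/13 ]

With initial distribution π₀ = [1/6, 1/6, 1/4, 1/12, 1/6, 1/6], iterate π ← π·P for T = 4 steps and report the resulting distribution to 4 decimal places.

t=0: π = [0.1667, 0.1667, 0.2500, 0.0833, 0.1667, 0.1667]
t=1: π = [0.1795, 0.0769, 0.1795, 0.1538, 0.1667, 0.2436]
t=2: π = [0.1834, 0.0769, 0.1686, 0.1617, 0.1548, 0.2544]
t=3: π = [0.1826, 0.0769, 0.1663, 0.1623, 0.1559, 0.2560]
t=4: π = [0.1824, 0.0769, 0.1661, 0.1627, 0.1554, 0.2565]

π = [0.1824, 0.0769, 0.1661, 0.1627, 0.1554, 0.2565]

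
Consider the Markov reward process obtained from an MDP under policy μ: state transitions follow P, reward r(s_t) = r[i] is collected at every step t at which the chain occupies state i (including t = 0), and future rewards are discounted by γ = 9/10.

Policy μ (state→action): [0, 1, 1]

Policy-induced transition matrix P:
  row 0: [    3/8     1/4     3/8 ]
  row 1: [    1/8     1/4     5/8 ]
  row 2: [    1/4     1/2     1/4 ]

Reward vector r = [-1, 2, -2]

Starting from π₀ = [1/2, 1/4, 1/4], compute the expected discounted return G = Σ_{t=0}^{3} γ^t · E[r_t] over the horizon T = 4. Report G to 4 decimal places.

G = -1.4665

t=0: π = [0.5000, 0.2500, 0.2500], E[r] = -0.5000, γ^t·E[r] = -0.500000, running G = -0.500000
t=1: π = [0.2813, 0.3125, 0.4063], E[r] = -0.4688, γ^t·E[r] = -0.421875, running G = -0.921875
t=2: π = [0.2461, 0.3516, 0.4023], E[r] = -0.3477, γ^t·E[r] = -0.281602, running G = -1.203477
t=3: π = [0.2368, 0.3506, 0.4126], E[r] = -0.3608, γ^t·E[r] = -0.263052, running G = -1.466529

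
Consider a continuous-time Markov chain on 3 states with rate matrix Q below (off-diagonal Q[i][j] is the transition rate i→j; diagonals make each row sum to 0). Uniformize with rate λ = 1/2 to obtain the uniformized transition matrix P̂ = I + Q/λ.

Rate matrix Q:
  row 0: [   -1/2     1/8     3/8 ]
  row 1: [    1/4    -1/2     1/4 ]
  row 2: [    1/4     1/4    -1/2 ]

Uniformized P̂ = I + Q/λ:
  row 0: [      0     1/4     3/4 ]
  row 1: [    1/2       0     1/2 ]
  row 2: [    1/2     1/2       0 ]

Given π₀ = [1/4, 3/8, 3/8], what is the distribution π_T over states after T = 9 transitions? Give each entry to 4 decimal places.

π = [0.3335, 0.2783, 0.3882]

t=0: π = [0.2500, 0.3750, 0.3750]
t=1: π = [0.3750, 0.2500, 0.3750]
t=2: π = [0.3125, 0.2813, 0.4063]
t=3: π = [0.3438, 0.2813, 0.3750]
t=4: π = [0.3281, 0.2734, 0.3984]
t=5: π = [0.3359, 0.2813, 0.3828]
t=6: π = [0.3320, 0.2754, 0.3926]
t=7: π = [0.3340, 0.2793, 0.3867]
t=8: π = [0.3330, 0.2769, 0.3901]
t=9: π = [0.3335, 0.2783, 0.3882]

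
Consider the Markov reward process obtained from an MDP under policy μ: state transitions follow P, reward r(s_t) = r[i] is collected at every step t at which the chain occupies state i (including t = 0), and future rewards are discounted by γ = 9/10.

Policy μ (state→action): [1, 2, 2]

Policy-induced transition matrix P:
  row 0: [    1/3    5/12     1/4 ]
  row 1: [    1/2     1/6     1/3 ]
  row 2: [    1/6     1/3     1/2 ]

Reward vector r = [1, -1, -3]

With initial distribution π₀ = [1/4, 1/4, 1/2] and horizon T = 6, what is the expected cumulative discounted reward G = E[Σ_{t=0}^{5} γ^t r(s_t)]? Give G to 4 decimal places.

G = -5.6433

t=0: π = [0.2500, 0.2500, 0.5000], E[r] = -1.5000, γ^t·E[r] = -1.500000, running G = -1.500000
t=1: π = [0.2917, 0.3125, 0.3958], E[r] = -1.2083, γ^t·E[r] = -1.087500, running G = -2.587500
t=2: π = [0.3194, 0.3056, 0.3750], E[r] = -1.1111, γ^t·E[r] = -0.900000, running G = -3.487500
t=3: π = [0.3218, 0.3090, 0.3692], E[r] = -1.0949, γ^t·E[r] = -0.798188, running G = -4.285688
t=4: π = [0.3233, 0.3086, 0.3681], E[r] = -1.0895, γ^t·E[r] = -0.714825, running G = -5.000513
t=5: π = [0.3234, 0.3088, 0.3677], E[r] = -1.0886, γ^t·E[r] = -0.642811, running G = -5.643323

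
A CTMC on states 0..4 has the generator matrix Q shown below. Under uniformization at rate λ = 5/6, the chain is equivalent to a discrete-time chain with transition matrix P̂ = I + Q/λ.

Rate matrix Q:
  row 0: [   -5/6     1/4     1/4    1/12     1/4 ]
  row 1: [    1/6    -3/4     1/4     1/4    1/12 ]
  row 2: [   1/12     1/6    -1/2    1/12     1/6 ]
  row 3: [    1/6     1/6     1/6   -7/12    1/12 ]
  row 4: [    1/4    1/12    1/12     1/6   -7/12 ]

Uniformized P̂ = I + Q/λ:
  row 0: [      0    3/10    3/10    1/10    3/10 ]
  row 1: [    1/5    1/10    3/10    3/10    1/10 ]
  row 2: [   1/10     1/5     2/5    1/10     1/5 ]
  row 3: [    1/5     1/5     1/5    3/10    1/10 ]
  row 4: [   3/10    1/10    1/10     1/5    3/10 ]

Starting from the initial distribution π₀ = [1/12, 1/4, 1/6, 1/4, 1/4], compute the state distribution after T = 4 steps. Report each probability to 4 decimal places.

t=0: π = [0.0833, 0.2500, 0.1667, 0.2500, 0.2500]
t=1: π = [0.1917, 0.1583, 0.2417, 0.2250, 0.1833]
t=2: π = [0.1558, 0.1850, 0.2650, 0.1950, 0.1992]
t=3: π = [0.1623, 0.1772, 0.2672, 0.1959, 0.1975]
t=4: π = [0.1606, 0.1788, 0.2676, 0.1944, 0.1987]

π = [0.1606, 0.1788, 0.2676, 0.1944, 0.1987]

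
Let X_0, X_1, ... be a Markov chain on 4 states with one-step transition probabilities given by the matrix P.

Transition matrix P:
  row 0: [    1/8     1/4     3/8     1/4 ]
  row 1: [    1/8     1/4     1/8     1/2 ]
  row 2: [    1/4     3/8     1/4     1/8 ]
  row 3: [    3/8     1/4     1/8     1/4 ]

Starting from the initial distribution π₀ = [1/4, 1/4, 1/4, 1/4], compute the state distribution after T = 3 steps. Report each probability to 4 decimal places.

t=0: π = [0.2500, 0.2500, 0.2500, 0.2500]
t=1: π = [0.2188, 0.2813, 0.2188, 0.2813]
t=2: π = [0.2227, 0.2773, 0.2070, 0.2930]
t=3: π = [0.2241, 0.2759, 0.2065, 0.2935]

π = [0.2241, 0.2759, 0.2065, 0.2935]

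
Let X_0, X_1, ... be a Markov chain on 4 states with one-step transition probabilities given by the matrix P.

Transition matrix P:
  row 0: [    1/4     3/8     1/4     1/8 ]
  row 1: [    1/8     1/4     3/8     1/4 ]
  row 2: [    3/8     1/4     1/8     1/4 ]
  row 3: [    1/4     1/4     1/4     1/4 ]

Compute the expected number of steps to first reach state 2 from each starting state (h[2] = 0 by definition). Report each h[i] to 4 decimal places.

First-step conditioning: h[2] = 0; for i ≠ 2, h[i] = 1 + Σ_k P[i][k]·h[k].
  h[0] = 1 + 1/4·h[0] + 3/8·h[1] + 1/8·h[3]
  h[1] = 1 + 1/8·h[0] + 1/4·h[1] + 1/4·h[3]
  h[3] = 1 + 1/4·h[0] + 1/4·h[1] + 1/4·h[3]
Solving the 3×3 linear system over states ≠ 2 gives exactly h = [128/37, 114/37, 0, 130/37] (h[2] = 0 is the target).

h = [3.4595, 3.0811, 0.0000, 3.5135]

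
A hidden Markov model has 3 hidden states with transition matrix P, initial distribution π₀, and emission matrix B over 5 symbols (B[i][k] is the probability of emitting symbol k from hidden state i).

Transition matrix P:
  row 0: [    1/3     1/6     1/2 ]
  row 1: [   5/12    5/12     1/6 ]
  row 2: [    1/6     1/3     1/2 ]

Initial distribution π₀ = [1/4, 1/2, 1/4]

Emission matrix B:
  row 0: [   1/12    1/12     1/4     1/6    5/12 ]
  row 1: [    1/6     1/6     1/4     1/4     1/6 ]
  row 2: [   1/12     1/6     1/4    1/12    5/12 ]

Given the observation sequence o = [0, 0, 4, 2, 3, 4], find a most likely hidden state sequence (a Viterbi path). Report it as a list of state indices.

path = [1, 1, 0, 2, 1, 0]

t=0: δ = [2.083e-02, 8.333e-02, 2.083e-02]  (obs o_0=0)
t=1: δ = [2.894e-03, 5.787e-03, 1.157e-03]  ψ = [1, 1, 1]  (obs o_1=0)
t=2: δ = [1.005e-03, 4.019e-04, 6.028e-04]  ψ = [1, 1, 0]  (obs o_2=4)
t=3: δ = [8.372e-05, 5.023e-05, 1.256e-04]  ψ = [0, 2, 0]  (obs o_3=2)
t=4: δ = [4.651e-06, 1.047e-05, 5.233e-06]  ψ = [0, 2, 2]  (obs o_4=3)
t=5: δ = [1.817e-06, 7.268e-07, 1.090e-06]  ψ = [1, 1, 2]  (obs o_5=4)
backtrack: best end state = 0; path = [1, 1, 0, 2, 1, 0]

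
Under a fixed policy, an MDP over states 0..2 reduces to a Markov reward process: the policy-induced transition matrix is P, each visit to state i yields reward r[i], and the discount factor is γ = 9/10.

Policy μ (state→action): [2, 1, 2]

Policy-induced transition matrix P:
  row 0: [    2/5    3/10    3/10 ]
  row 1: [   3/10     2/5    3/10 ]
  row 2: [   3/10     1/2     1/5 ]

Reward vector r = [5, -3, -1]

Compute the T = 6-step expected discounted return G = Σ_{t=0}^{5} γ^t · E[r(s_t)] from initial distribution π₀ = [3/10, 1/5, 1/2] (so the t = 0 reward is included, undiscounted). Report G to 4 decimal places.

G = 1.1179

t=0: π = [0.3000, 0.2000, 0.5000], E[r] = 0.4000, γ^t·E[r] = 0.400000, running G = 0.400000
t=1: π = [0.3300, 0.4200, 0.2500], E[r] = 0.1400, γ^t·E[r] = 0.126000, running G = 0.526000
t=2: π = [0.3330, 0.3920, 0.2750], E[r] = 0.2140, γ^t·E[r] = 0.173340, running G = 0.699340
t=3: π = [0.3333, 0.3942, 0.2725], E[r] = 0.2114, γ^t·E[r] = 0.154111, running G = 0.853451
t=4: π = [0.3333, 0.3939, 0.2728], E[r] = 0.2121, γ^t·E[r] = 0.139185, running G = 0.992636
t=5: π = [0.3333, 0.3939, 0.2727], E[r] = 0.2121, γ^t·E[r] = 0.125251, running G = 1.117887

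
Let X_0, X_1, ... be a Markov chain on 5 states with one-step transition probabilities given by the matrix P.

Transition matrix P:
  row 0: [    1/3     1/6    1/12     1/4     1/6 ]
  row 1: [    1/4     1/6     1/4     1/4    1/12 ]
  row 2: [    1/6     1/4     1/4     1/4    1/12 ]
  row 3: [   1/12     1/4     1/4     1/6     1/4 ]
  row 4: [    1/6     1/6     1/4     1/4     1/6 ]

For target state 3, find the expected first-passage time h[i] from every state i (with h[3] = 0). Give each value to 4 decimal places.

First-step conditioning: h[3] = 0; for i ≠ 3, h[i] = 1 + Σ_k P[i][k]·h[k].
  h[0] = 1 + 1/3·h[0] + 1/6·h[1] + 1/12·h[2] + 1/6·h[4]
  h[1] = 1 + 1/4·h[0] + 1/6·h[1] + 1/4·h[2] + 1/12·h[4]
  h[2] = 1 + 1/6·h[0] + 1/4·h[1] + 1/4·h[2] + 1/12·h[4]
  h[4] = 1 + 1/6·h[0] + 1/6·h[1] + 1/4·h[2] + 1/6·h[4]
Solving the 4×4 linear system over states ≠ 3 gives exactly h = [4, 4, 4, 0, 4] (h[3] = 0 is the target).

h = [4.0000, 4.0000, 4.0000, 0.0000, 4.0000]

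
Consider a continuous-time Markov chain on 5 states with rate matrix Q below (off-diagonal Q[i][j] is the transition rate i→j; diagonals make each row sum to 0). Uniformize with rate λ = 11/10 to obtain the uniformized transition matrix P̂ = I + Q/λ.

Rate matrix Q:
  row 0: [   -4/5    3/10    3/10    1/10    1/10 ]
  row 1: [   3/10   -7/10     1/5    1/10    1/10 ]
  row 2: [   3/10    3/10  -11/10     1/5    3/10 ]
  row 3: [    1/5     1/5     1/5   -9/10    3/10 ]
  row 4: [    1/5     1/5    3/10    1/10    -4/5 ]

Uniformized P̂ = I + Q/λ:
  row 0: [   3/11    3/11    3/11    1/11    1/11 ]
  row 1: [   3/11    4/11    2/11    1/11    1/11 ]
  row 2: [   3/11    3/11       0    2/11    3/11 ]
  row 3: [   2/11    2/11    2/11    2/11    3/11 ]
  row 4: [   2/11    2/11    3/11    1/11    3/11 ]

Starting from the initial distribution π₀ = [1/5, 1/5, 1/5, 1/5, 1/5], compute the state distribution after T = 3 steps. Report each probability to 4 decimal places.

t=0: π = [0.2000, 0.2000, 0.2000, 0.2000, 0.2000]
t=1: π = [0.2364, 0.2545, 0.1818, 0.1273, 0.2000]
t=2: π = [0.2430, 0.2661, 0.1884, 0.1190, 0.1835]
t=3: π = [0.2452, 0.2694, 0.1863, 0.1189, 0.1802]

π = [0.2452, 0.2694, 0.1863, 0.1189, 0.1802]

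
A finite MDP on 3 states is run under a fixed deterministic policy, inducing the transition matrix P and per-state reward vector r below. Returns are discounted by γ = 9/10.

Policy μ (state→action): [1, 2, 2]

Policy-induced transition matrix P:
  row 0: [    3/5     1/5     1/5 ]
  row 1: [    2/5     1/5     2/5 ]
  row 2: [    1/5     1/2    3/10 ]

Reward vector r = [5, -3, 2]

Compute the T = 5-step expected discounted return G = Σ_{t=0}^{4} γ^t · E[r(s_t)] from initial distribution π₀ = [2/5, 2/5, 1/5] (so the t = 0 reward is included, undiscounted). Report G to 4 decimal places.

G = 7.0809

t=0: π = [0.4000, 0.4000, 0.2000], E[r] = 1.2000, γ^t·E[r] = 1.200000, running G = 1.200000
t=1: π = [0.4400, 0.2600, 0.3000], E[r] = 2.0200, γ^t·E[r] = 1.818000, running G = 3.018000
t=2: π = [0.4280, 0.2900, 0.2820], E[r] = 1.8340, γ^t·E[r] = 1.485540, running G = 4.503540
t=3: π = [0.4292, 0.2846, 0.2862], E[r] = 1.8646, γ^t·E[r] = 1.359293, running G = 5.862833
t=4: π = [0.4286, 0.2859, 0.2855], E[r] = 1.8565, γ^t·E[r] = 1.218050, running G = 7.080883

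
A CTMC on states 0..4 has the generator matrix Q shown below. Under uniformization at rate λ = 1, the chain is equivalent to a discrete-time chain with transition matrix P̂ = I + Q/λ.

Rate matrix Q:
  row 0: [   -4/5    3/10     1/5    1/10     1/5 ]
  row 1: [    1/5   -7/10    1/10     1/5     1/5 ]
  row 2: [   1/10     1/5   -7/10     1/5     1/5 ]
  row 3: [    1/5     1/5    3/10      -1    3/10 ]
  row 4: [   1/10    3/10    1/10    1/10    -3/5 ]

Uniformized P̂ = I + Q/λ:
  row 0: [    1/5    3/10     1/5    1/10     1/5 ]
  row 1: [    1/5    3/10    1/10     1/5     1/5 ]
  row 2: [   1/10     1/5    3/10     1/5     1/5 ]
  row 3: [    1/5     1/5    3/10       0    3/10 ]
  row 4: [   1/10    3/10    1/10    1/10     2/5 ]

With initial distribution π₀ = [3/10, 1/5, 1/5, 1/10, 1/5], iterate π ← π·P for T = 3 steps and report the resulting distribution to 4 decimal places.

t=0: π = [0.3000, 0.2000, 0.2000, 0.1000, 0.2000]
t=1: π = [0.1600, 0.2700, 0.1900, 0.1300, 0.2500]
t=2: π = [0.1560, 0.2680, 0.1800, 0.1330, 0.2630]
t=3: π = [0.1557, 0.2687, 0.1782, 0.1315, 0.2659]

π = [0.1557, 0.2687, 0.1782, 0.1315, 0.2659]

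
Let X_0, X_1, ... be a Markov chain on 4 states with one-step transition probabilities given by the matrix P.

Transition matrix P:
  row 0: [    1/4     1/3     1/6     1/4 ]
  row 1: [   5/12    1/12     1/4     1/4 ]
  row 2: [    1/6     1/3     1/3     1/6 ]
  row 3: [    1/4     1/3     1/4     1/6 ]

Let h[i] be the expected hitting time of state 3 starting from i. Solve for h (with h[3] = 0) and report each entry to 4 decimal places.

First-step conditioning: h[3] = 0; for i ≠ 3, h[i] = 1 + Σ_k P[i][k]·h[k].
  h[0] = 1 + 1/4·h[0] + 1/3·h[1] + 1/6·h[2]
  h[1] = 1 + 5/12·h[0] + 1/12·h[1] + 1/4·h[2]
  h[2] = 1 + 1/6·h[0] + 1/3·h[1] + 1/3·h[2]
Solving the 3×3 linear system over states ≠ 3 gives exactly h = [225/52, 453/104, 495/104, 0] (h[3] = 0 is the target).

h = [4.3269, 4.3558, 4.7596, 0.0000]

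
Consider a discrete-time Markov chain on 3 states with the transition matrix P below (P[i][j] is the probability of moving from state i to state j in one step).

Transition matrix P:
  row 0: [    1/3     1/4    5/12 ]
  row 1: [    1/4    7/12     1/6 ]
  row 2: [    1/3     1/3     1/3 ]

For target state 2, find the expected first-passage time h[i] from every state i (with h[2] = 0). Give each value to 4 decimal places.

h = [3.0968, 4.2581, 0.0000]

First-step conditioning: h[2] = 0; for i ≠ 2, h[i] = 1 + Σ_k P[i][k]·h[k].
  h[0] = 1 + 1/3·h[0] + 1/4·h[1]
  h[1] = 1 + 1/4·h[0] + 7/12·h[1]
Solving the 2×2 linear system over states ≠ 2 gives exactly h = [96/31, 132/31, 0] (h[2] = 0 is the target).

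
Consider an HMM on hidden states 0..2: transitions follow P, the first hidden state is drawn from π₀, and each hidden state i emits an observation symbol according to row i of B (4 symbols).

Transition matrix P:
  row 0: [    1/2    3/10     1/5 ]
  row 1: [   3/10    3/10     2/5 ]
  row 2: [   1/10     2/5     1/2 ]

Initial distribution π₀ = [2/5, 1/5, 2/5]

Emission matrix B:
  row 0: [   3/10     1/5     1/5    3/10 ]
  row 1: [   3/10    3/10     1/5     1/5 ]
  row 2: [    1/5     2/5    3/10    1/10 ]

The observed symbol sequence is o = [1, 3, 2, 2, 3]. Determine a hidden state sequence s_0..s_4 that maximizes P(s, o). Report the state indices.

t=0: δ = [8.000e-02, 6.000e-02, 1.600e-01]  (obs o_0=1)
t=1: δ = [1.200e-02, 1.280e-02, 8.000e-03]  ψ = [0, 2, 2]  (obs o_1=3)
t=2: δ = [1.200e-03, 7.680e-04, 1.536e-03]  ψ = [0, 1, 1]  (obs o_2=2)
t=3: δ = [1.200e-04, 1.229e-04, 2.304e-04]  ψ = [0, 2, 2]  (obs o_3=2)
t=4: δ = [1.800e-05, 1.843e-05, 1.152e-05]  ψ = [0, 2, 2]  (obs o_4=3)
backtrack: best end state = 1; path = [2, 1, 2, 2, 1]

path = [2, 1, 2, 2, 1]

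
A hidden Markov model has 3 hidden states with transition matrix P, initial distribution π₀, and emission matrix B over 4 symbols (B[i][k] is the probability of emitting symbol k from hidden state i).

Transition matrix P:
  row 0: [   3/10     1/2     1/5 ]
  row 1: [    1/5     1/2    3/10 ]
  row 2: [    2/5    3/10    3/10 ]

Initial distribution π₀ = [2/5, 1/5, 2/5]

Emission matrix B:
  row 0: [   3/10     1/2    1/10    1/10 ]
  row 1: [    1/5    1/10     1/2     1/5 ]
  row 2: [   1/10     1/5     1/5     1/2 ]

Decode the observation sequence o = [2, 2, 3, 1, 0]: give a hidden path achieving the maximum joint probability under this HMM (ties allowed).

t=0: δ = [4.000e-02, 1.000e-01, 8.000e-02]  (obs o_0=2)
t=1: δ = [3.200e-03, 2.500e-02, 6.000e-03]  ψ = [2, 1, 1]  (obs o_1=2)
t=2: δ = [5.000e-04, 2.500e-03, 3.750e-03]  ψ = [1, 1, 1]  (obs o_2=3)
t=3: δ = [7.500e-04, 1.250e-04, 2.250e-04]  ψ = [2, 1, 2]  (obs o_3=1)
t=4: δ = [6.750e-05, 7.500e-05, 1.500e-05]  ψ = [0, 0, 0]  (obs o_4=0)
backtrack: best end state = 1; path = [1, 1, 2, 0, 1]

path = [1, 1, 2, 0, 1]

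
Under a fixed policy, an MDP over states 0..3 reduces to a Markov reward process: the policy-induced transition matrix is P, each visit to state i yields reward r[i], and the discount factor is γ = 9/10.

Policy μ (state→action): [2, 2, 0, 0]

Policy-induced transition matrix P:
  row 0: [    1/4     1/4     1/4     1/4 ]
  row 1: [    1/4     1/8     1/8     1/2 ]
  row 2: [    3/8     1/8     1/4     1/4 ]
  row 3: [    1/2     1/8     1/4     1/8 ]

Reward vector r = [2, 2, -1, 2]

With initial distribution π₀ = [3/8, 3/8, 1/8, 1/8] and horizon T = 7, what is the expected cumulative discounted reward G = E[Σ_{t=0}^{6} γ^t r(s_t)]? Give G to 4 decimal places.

t=0: π = [0.3750, 0.3750, 0.1250, 0.1250], E[r] = 1.6250, γ^t·E[r] = 1.625000, running G = 1.625000
t=1: π = [0.2969, 0.1719, 0.2031, 0.3281], E[r] = 1.3906, γ^t·E[r] = 1.251563, running G = 2.876563
t=2: π = [0.3574, 0.1621, 0.2285, 0.2520], E[r] = 1.3145, γ^t·E[r] = 1.064707, running G = 3.941270
t=3: π = [0.3416, 0.1697, 0.2297, 0.2590], E[r] = 1.3108, γ^t·E[r] = 0.955567, running G = 4.896836
t=4: π = [0.3435, 0.1677, 0.2288, 0.2600], E[r] = 1.3136, γ^t·E[r] = 0.861872, running G = 5.758708
t=5: π = [0.3436, 0.1679, 0.2290, 0.2594], E[r] = 1.3129, γ^t·E[r] = 0.775246, running G = 6.533954
t=6: π = [0.3435, 0.1680, 0.2290, 0.2596], E[r] = 1.3130, γ^t·E[r] = 0.697769, running G = 7.231723

G = 7.2317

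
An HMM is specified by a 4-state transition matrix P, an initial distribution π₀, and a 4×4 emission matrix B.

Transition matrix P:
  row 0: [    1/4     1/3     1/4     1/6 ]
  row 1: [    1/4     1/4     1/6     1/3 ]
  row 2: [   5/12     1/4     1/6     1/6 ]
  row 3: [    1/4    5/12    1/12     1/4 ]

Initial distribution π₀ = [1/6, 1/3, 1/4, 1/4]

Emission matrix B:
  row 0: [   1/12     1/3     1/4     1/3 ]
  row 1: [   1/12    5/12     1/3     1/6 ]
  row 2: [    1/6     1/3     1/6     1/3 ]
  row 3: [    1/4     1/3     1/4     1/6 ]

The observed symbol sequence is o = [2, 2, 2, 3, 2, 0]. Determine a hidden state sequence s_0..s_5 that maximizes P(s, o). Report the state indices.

t=0: δ = [4.167e-02, 1.111e-01, 4.167e-02, 6.250e-02]  (obs o_0=2)
t=1: δ = [6.944e-03, 9.259e-03, 3.086e-03, 9.259e-03]  ψ = [1, 1, 1, 1]  (obs o_1=2)
t=2: δ = [5.787e-04, 1.286e-03, 2.894e-04, 7.716e-04]  ψ = [1, 3, 0, 1]  (obs o_2=2)
t=3: δ = [1.072e-04, 5.358e-05, 7.144e-05, 7.144e-05]  ψ = [1, 1, 1, 1]  (obs o_3=3)
t=4: δ = [7.442e-06, 1.191e-05, 4.465e-06, 4.465e-06]  ψ = [2, 0, 0, 0]  (obs o_4=2)
t=5: δ = [2.481e-07, 2.481e-07, 3.308e-07, 9.923e-07]  ψ = [1, 1, 1, 1]  (obs o_5=0)
backtrack: best end state = 3; path = [1, 3, 1, 0, 1, 3]

path = [1, 3, 1, 0, 1, 3]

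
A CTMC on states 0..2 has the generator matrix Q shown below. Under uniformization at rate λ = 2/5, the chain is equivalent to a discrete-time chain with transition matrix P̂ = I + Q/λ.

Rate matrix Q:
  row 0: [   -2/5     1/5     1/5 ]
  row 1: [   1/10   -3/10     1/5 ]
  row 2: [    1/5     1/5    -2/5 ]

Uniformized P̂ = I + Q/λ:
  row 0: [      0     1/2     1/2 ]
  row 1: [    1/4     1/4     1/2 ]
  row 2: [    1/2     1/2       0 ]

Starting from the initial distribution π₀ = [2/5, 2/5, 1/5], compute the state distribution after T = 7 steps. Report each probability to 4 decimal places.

π = [0.2656, 0.4000, 0.3344]

t=0: π = [0.4000, 0.4000, 0.2000]
t=1: π = [0.2000, 0.4000, 0.4000]
t=2: π = [0.3000, 0.4000, 0.3000]
t=3: π = [0.2500, 0.4000, 0.3500]
t=4: π = [0.2750, 0.4000, 0.3250]
t=5: π = [0.2625, 0.4000, 0.3375]
t=6: π = [0.2688, 0.4000, 0.3313]
t=7: π = [0.2656, 0.4000, 0.3344]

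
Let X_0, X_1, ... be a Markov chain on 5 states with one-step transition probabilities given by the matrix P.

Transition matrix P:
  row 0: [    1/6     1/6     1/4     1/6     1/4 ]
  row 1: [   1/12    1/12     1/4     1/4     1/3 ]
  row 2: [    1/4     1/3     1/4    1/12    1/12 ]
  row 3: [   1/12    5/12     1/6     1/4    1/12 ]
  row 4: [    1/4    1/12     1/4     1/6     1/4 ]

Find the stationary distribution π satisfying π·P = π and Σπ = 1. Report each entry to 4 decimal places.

π = [0.1698, 0.2163, 0.2350, 0.1801, 0.1988]

Balance equations π_j = Σ_i π_i·P[i][j]:
  π_0 = 1/6·π_0 + 1/12·π_1 + 1/4·π_2 + 1/12·π_3 + 1/4·π_4
  π_1 = 1/6·π_0 + 1/12·π_1 + 1/3·π_2 + 5/12·π_3 + 1/12·π_4
  π_2 = 1/4·π_0 + 1/4·π_1 + 1/4·π_2 + 1/6·π_3 + 1/4·π_4
  π_3 = 1/6·π_0 + 1/4·π_1 + 1/12·π_2 + 1/4·π_3 + 1/6·π_4
  normalize: π_0 + π_1 + π_2 + π_3 + π_4 = 1
Solving the linear system gives exactly π = [263/1549, 335/1549, 364/1549, 279/1549, 308/1549].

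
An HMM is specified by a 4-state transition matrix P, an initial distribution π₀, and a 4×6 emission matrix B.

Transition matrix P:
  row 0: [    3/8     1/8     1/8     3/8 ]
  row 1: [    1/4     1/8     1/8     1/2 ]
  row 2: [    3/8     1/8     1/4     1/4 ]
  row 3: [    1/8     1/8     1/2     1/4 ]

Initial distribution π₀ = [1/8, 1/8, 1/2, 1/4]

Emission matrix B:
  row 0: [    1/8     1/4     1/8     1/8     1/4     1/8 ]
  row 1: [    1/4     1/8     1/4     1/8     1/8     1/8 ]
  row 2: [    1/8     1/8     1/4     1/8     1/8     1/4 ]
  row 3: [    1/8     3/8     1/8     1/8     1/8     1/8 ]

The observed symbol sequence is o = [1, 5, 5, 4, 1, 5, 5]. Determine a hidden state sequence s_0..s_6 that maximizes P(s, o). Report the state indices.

t=0: δ = [3.125e-02, 1.562e-02, 6.250e-02, 9.375e-02]  (obs o_0=1)
t=1: δ = [2.930e-03, 1.465e-03, 1.172e-02, 2.930e-03]  ψ = [2, 3, 3, 3]  (obs o_1=5)
t=2: δ = [5.493e-04, 1.831e-04, 7.324e-04, 3.662e-04]  ψ = [2, 2, 2, 2]  (obs o_2=5)
t=3: δ = [6.866e-05, 1.144e-05, 2.289e-05, 2.575e-05]  ψ = [2, 2, 2, 0]  (obs o_3=4)
t=4: δ = [6.437e-06, 1.073e-06, 1.609e-06, 9.656e-06]  ψ = [0, 0, 3, 0]  (obs o_4=1)
t=5: δ = [3.017e-07, 1.509e-07, 1.207e-06, 3.017e-07]  ψ = [0, 3, 3, 0]  (obs o_5=5)
t=6: δ = [5.658e-08, 1.886e-08, 7.544e-08, 3.772e-08]  ψ = [2, 2, 2, 2]  (obs o_6=5)
backtrack: best end state = 2; path = [3, 2, 2, 0, 3, 2, 2]

path = [3, 2, 2, 0, 3, 2, 2]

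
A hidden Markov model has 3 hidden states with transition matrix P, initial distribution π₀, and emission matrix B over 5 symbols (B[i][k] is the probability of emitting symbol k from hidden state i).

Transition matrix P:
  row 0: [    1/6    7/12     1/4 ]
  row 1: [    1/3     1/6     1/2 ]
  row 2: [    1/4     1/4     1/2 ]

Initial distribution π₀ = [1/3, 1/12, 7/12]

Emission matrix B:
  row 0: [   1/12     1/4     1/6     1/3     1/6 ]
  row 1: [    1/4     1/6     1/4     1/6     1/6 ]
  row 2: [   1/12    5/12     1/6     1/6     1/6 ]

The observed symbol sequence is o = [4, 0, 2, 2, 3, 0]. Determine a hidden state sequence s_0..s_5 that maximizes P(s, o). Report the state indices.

t=0: δ = [5.556e-02, 1.389e-02, 9.722e-02]  (obs o_0=4)
t=1: δ = [2.025e-03, 8.102e-03, 4.051e-03]  ψ = [2, 0, 2]  (obs o_1=0)
t=2: δ = [4.501e-04, 3.376e-04, 6.752e-04]  ψ = [1, 1, 1]  (obs o_2=2)
t=3: δ = [2.813e-05, 6.564e-05, 5.626e-05]  ψ = [2, 0, 2]  (obs o_3=2)
t=4: δ = [7.293e-06, 2.735e-06, 5.470e-06]  ψ = [1, 0, 1]  (obs o_4=3)
t=5: δ = [1.140e-07, 1.064e-06, 2.279e-07]  ψ = [2, 0, 2]  (obs o_5=0)
backtrack: best end state = 1; path = [0, 1, 0, 1, 0, 1]

path = [0, 1, 0, 1, 0, 1]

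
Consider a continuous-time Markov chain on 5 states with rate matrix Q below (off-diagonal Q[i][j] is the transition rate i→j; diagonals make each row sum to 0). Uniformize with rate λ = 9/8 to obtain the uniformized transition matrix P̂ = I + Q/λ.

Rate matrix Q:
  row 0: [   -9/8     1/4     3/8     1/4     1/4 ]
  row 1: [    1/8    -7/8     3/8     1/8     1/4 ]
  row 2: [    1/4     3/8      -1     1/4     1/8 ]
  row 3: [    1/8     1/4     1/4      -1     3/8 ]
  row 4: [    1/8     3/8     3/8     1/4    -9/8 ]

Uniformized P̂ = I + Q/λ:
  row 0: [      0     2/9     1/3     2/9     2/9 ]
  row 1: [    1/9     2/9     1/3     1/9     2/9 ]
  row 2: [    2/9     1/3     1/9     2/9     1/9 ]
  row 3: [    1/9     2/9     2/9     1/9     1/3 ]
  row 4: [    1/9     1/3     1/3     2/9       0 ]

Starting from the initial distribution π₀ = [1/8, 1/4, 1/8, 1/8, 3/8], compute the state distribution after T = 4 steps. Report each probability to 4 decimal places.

π = [0.1261, 0.2703, 0.2565, 0.1730, 0.1740]

t=0: π = [0.1250, 0.2500, 0.1250, 0.1250, 0.3750]
t=1: π = [0.1111, 0.2778, 0.2917, 0.1806, 0.1389]
t=2: π = [0.1312, 0.2701, 0.2485, 0.1713, 0.1790]
t=3: π = [0.1241, 0.2697, 0.2591, 0.1732, 0.1739]
t=4: π = [0.1261, 0.2703, 0.2565, 0.1730, 0.1740]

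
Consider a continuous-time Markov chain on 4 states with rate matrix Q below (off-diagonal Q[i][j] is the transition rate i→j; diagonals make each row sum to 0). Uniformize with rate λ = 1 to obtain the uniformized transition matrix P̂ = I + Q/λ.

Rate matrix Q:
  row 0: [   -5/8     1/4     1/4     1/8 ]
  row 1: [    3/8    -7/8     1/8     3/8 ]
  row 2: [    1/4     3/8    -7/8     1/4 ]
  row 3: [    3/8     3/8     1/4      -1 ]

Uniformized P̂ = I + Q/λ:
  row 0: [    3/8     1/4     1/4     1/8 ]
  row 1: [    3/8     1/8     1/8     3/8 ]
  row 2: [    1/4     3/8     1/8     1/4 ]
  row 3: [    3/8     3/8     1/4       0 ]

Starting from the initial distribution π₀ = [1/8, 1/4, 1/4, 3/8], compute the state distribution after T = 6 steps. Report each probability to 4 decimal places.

π = [0.3509, 0.2649, 0.1928, 0.1915]

t=0: π = [0.1250, 0.2500, 0.2500, 0.3750]
t=1: π = [0.3438, 0.2969, 0.1875, 0.1719]
t=2: π = [0.3516, 0.2578, 0.1895, 0.2012]
t=3: π = [0.3513, 0.2666, 0.1941, 0.1880]
t=4: π = [0.3507, 0.2644, 0.1924, 0.1924]
t=5: π = [0.3509, 0.2650, 0.1929, 0.1911]
t=6: π = [0.3509, 0.2649, 0.1928, 0.1915]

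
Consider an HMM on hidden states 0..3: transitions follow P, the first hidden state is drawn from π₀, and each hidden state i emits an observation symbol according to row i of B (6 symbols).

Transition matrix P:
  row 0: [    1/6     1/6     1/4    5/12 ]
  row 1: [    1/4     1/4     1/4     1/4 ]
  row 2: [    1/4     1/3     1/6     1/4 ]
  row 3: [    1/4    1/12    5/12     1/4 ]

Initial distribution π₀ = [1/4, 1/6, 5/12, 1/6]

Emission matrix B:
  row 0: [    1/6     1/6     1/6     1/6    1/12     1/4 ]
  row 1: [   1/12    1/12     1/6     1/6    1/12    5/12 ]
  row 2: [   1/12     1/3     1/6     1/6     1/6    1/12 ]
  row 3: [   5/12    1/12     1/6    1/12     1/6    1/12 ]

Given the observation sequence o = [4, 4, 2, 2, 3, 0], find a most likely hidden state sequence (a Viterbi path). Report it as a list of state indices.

t=0: δ = [2.083e-02, 1.389e-02, 6.944e-02, 2.778e-02]  (obs o_0=4)
t=1: δ = [1.447e-03, 1.929e-03, 1.929e-03, 2.894e-03]  ψ = [2, 2, 2, 2]  (obs o_1=4)
t=2: δ = [1.206e-04, 1.072e-04, 2.009e-04, 1.206e-04]  ψ = [3, 2, 3, 3]  (obs o_2=2)
t=3: δ = [8.372e-06, 1.116e-05, 8.372e-06, 8.372e-06]  ψ = [2, 2, 3, 0]  (obs o_3=2)
t=4: δ = [4.651e-07, 4.651e-07, 5.814e-07, 2.907e-07]  ψ = [1, 1, 3, 0]  (obs o_4=3)
t=5: δ = [2.423e-08, 1.615e-08, 1.009e-08, 8.075e-08]  ψ = [2, 2, 3, 0]  (obs o_5=0)
backtrack: best end state = 3; path = [2, 3, 2, 1, 0, 3]

path = [2, 3, 2, 1, 0, 3]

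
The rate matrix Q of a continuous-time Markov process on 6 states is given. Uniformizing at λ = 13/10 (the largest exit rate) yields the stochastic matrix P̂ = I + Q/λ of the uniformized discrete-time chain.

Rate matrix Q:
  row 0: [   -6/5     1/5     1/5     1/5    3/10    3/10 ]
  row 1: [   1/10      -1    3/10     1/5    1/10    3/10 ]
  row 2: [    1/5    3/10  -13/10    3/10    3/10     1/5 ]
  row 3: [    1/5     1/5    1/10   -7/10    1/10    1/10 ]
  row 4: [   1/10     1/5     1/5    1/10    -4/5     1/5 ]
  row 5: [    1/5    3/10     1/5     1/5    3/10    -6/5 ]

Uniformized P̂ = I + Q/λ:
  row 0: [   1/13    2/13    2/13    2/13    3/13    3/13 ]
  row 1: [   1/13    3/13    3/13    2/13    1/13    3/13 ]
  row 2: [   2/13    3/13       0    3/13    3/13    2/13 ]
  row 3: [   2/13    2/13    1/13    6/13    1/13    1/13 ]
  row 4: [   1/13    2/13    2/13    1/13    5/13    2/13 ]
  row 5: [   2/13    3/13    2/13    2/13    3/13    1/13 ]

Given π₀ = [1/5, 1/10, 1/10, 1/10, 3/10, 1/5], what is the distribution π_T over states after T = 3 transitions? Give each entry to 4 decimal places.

t=0: π = [0.2000, 0.1000, 0.1000, 0.1000, 0.3000, 0.2000]
t=1: π = [0.1077, 0.1846, 0.1385, 0.1692, 0.2462, 0.1538]
t=2: π = [0.1124, 0.1905, 0.1337, 0.1976, 0.2142, 0.1515]
t=3: π = [0.1141, 0.1904, 0.1327, 0.2085, 0.2040, 0.1503]

π = [0.1141, 0.1904, 0.1327, 0.2085, 0.2040, 0.1503]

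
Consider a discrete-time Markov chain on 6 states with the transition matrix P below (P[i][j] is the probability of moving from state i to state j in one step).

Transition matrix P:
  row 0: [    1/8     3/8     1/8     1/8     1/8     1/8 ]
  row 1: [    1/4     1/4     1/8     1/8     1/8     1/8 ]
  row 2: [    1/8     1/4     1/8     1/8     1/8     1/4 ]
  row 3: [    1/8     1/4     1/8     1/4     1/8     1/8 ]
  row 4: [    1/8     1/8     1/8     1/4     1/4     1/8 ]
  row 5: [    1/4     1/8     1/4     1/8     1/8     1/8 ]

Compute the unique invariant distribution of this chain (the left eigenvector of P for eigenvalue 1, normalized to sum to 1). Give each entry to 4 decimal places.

Balance equations π_j = Σ_i π_i·P[i][j]:
  π_0 = 1/8·π_0 + 1/4·π_1 + 1/8·π_2 + 1/8·π_3 + 1/8·π_4 + 1/4·π_5
  π_1 = 3/8·π_0 + 1/4·π_1 + 1/4·π_2 + 1/4·π_3 + 1/8·π_4 + 1/8·π_5
  π_2 = 1/8·π_0 + 1/8·π_1 + 1/8·π_2 + 1/8·π_3 + 1/8·π_4 + 1/4·π_5
  π_3 = 1/8·π_0 + 1/8·π_1 + 1/8·π_2 + 1/4·π_3 + 1/4·π_4 + 1/8·π_5
  π_4 = 1/8·π_0 + 1/8·π_1 + 1/8·π_2 + 1/8·π_3 + 1/4·π_4 + 1/8·π_5
  normalize: π_0 + π_1 + π_2 + π_3 + π_4 + π_5 = 1
Solving the linear system gives exactly π = [76/441, 104/441, 1/7, 8/49, 1/7, 1/7].

π = [0.1723, 0.2358, 0.1429, 0.1633, 0.1429, 0.1429]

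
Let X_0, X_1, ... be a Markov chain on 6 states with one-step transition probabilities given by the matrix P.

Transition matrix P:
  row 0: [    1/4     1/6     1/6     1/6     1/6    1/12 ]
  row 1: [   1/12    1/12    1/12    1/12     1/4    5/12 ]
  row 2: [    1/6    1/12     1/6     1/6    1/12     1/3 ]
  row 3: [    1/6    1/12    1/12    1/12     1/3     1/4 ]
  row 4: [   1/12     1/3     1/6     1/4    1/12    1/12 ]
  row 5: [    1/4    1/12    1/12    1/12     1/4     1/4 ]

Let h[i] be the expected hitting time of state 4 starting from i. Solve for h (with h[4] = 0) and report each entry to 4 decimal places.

First-step conditioning: h[4] = 0; for i ≠ 4, h[i] = 1 + Σ_k P[i][k]·h[k].
  h[0] = 1 + 1/4·h[0] + 1/6·h[1] + 1/6·h[2] + 1/6·h[3] + 1/12·h[5]
  h[1] = 1 + 1/12·h[0] + 1/12·h[1] + 1/12·h[2] + 1/12·h[3] + 5/12·h[5]
  h[2] = 1 + 1/6·h[0] + 1/12·h[1] + 1/6·h[2] + 1/6·h[3] + 1/3·h[5]
  h[3] = 1 + 1/6·h[0] + 1/12·h[1] + 1/12·h[2] + 1/12·h[3] + 1/4·h[5]
  h[5] = 1 + 1/4·h[0] + 1/12·h[1] + 1/12·h[2] + 1/12·h[3] + 1/4·h[5]
Solving the 5×5 linear system over states ≠ 4 gives exactly h = [2661/545, 2409/545, 11399/2180, 8893/2180, 0, 489/109] (h[4] = 0 is the target).

h = [4.8826, 4.4202, 5.2289, 4.0794, 0.0000, 4.4862]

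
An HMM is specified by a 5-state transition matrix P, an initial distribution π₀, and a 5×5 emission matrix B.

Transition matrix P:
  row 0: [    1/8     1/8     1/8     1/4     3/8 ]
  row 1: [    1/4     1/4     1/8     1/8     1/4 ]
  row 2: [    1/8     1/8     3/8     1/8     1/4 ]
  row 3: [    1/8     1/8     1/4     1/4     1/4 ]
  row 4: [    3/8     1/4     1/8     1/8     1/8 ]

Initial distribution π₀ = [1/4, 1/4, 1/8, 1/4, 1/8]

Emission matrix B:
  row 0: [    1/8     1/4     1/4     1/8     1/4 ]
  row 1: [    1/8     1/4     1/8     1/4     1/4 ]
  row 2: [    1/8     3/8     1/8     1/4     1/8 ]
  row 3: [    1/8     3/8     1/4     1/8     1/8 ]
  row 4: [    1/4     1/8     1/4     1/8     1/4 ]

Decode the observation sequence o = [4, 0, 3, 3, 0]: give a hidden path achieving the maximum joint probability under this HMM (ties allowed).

path = [0, 4, 1, 1, 4]

t=0: δ = [6.250e-02, 6.250e-02, 1.562e-02, 3.125e-02, 3.125e-02]  (obs o_0=4)
t=1: δ = [1.953e-03, 1.953e-03, 9.766e-04, 1.953e-03, 5.859e-03]  ψ = [1, 1, 0, 0, 0]  (obs o_1=0)
t=2: δ = [2.747e-04, 3.662e-04, 1.831e-04, 9.155e-05, 9.155e-05]  ψ = [4, 4, 4, 4, 0]  (obs o_2=3)
t=3: δ = [1.144e-05, 2.289e-05, 1.717e-05, 8.583e-06, 1.287e-05]  ψ = [1, 1, 2, 0, 0]  (obs o_3=3)
t=4: δ = [7.153e-07, 7.153e-07, 8.047e-07, 3.576e-07, 1.431e-06]  ψ = [1, 1, 2, 0, 1]  (obs o_4=0)
backtrack: best end state = 4; path = [0, 4, 1, 1, 4]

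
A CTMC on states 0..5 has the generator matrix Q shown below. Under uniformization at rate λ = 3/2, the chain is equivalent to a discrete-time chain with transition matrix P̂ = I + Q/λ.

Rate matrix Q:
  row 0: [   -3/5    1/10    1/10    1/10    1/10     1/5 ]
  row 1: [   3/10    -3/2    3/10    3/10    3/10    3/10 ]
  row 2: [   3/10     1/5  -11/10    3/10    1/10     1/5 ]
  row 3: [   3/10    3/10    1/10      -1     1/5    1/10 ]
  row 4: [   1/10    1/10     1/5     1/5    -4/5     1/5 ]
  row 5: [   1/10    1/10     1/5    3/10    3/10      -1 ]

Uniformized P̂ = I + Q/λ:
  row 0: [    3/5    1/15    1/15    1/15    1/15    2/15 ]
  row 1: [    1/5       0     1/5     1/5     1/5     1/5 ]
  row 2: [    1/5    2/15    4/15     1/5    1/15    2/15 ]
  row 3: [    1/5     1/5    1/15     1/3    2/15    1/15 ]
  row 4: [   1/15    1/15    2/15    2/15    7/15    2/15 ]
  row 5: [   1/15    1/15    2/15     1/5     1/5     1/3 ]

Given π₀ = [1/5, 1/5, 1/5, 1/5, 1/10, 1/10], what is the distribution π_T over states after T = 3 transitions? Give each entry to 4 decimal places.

t=0: π = [0.2000, 0.2000, 0.2000, 0.2000, 0.1000, 0.1000]
t=1: π = [0.2533, 0.0933, 0.1467, 0.1933, 0.1600, 0.1533]
t=2: π = [0.2596, 0.0960, 0.1293, 0.1813, 0.1764, 0.1573]
t=3: π = [0.2593, 0.0931, 0.1276, 0.1778, 0.1831, 0.1591]

π = [0.2593, 0.0931, 0.1276, 0.1778, 0.1831, 0.1591]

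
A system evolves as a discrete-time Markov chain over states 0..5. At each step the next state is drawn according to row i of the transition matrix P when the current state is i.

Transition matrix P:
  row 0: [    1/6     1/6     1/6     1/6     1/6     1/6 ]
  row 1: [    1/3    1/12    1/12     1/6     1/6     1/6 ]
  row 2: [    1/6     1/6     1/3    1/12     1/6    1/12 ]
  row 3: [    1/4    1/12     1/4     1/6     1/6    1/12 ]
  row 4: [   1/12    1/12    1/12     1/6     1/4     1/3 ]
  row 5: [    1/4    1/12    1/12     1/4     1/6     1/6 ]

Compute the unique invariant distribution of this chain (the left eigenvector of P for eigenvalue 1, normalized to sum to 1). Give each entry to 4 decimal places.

π = [0.1985, 0.1141, 0.1702, 0.1666, 0.1818, 0.1689]

Balance equations π_j = Σ_i π_i·P[i][j]:
  π_0 = 1/6·π_0 + 1/3·π_1 + 1/6·π_2 + 1/4·π_3 + 1/12·π_4 + 1/4·π_5
  π_1 = 1/6·π_0 + 1/12·π_1 + 1/6·π_2 + 1/12·π_3 + 1/12·π_4 + 1/12·π_5
  π_2 = 1/6·π_0 + 1/12·π_1 + 1/3·π_2 + 1/4·π_3 + 1/12·π_4 + 1/12·π_5
  π_3 = 1/6·π_0 + 1/6·π_1 + 1/12·π_2 + 1/6·π_3 + 1/6·π_4 + 1/4·π_5
  π_4 = 1/6·π_0 + 1/6·π_1 + 1/6·π_2 + 1/6·π_3 + 1/4·π_4 + 1/6·π_5
  normalize: π_0 + π_1 + π_2 + π_3 + π_4 + π_5 = 1
Solving the linear system gives exactly π = [10316/51975, 1976/17325, 1769/10395, 787/4725, 2/11, 8779/51975].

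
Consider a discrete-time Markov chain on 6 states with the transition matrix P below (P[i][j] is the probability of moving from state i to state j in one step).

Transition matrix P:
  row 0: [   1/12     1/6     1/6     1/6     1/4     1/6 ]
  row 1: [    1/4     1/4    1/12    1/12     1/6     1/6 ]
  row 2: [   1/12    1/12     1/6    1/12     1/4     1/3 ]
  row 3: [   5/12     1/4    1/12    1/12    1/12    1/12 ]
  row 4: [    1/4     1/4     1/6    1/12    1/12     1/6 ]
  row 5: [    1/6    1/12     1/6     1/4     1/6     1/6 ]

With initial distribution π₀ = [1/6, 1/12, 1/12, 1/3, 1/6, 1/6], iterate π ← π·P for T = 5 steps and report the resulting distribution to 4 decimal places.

t=0: π = [0.1667, 0.0833, 0.0833, 0.3333, 0.1667, 0.1667]
t=1: π = [0.2500, 0.1944, 0.1319, 0.1250, 0.1458, 0.1528]
t=2: π = [0.1944, 0.1817, 0.1400, 0.1296, 0.1759, 0.1782]
t=3: π = [0.2010, 0.1807, 0.1407, 0.1292, 0.1691, 0.1792]
t=4: π = [0.1997, 0.1799, 0.1408, 0.1300, 0.1703, 0.1793]
t=5: π = [0.2000, 0.1800, 0.1408, 0.1299, 0.1700, 0.1793]

π = [0.2000, 0.1800, 0.1408, 0.1299, 0.1700, 0.1793]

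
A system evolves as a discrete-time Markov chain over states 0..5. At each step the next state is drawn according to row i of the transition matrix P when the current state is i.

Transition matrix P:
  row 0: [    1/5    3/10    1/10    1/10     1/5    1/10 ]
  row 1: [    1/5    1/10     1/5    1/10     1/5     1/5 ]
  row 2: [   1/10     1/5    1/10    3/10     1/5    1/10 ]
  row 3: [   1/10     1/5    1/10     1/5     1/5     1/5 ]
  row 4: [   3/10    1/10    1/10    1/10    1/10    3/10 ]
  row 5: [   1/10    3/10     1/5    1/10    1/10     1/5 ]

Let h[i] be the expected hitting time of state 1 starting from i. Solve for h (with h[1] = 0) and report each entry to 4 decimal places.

h = [4.1446, 0.0000, 4.6506, 4.6021, 4.8933, 4.1176]

First-step conditioning: h[1] = 0; for i ≠ 1, h[i] = 1 + Σ_k P[i][k]·h[k].
  h[0] = 1 + 1/5·h[0] + 1/10·h[2] + 1/10·h[3] + 1/5·h[4] + 1/10·h[5]
  h[2] = 1 + 1/10·h[0] + 1/10·h[2] + 3/10·h[3] + 1/5·h[4] + 1/10·h[5]
  h[3] = 1 + 1/10·h[0] + 1/10·h[2] + 1/5·h[3] + 1/5·h[4] + 1/5·h[5]
  h[4] = 1 + 3/10·h[0] + 1/10·h[2] + 1/10·h[3] + 1/10·h[4] + 3/10·h[5]
  h[5] = 1 + 1/10·h[0] + 1/5·h[2] + 1/10·h[3] + 1/10·h[4] + 1/5·h[5]
Solving the 5×5 linear system over states ≠ 1 gives exactly h = [90680/21879, 0, 9250/1989, 100690/21879, 107060/21879, 70/17] (h[1] = 0 is the target).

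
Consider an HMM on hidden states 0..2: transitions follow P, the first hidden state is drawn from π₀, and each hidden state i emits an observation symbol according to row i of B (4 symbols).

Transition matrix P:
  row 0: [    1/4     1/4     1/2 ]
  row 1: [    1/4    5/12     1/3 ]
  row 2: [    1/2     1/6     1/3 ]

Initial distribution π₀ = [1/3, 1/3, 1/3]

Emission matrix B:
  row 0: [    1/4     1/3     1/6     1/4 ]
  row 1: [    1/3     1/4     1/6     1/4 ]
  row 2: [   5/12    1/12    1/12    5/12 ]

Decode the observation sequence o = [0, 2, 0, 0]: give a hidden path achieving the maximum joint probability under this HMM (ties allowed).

path = [2, 0, 2, 2]

t=0: δ = [8.333e-02, 1.111e-01, 1.389e-01]  (obs o_0=0)
t=1: δ = [1.157e-02, 7.716e-03, 3.858e-03]  ψ = [2, 1, 2]  (obs o_1=2)
t=2: δ = [7.234e-04, 1.072e-03, 2.411e-03]  ψ = [0, 1, 0]  (obs o_2=0)
t=3: δ = [3.014e-04, 1.488e-04, 3.349e-04]  ψ = [2, 1, 2]  (obs o_3=0)
backtrack: best end state = 2; path = [2, 0, 2, 2]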